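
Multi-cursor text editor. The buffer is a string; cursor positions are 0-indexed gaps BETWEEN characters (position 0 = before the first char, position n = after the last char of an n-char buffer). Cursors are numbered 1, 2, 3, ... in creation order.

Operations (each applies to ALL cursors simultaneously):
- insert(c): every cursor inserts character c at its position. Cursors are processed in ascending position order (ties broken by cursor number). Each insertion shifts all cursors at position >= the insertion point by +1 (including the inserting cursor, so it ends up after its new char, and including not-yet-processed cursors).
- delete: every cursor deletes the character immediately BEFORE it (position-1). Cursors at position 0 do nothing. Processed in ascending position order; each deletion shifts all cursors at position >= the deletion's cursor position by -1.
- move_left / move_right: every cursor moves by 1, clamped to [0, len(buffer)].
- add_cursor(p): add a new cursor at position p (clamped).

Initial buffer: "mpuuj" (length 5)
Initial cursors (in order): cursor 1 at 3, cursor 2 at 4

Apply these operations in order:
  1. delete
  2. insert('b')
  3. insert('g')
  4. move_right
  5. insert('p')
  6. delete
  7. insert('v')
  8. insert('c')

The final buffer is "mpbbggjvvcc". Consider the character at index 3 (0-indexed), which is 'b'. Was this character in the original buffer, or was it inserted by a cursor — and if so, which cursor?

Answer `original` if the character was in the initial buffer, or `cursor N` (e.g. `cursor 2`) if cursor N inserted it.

Answer: cursor 2

Derivation:
After op 1 (delete): buffer="mpj" (len 3), cursors c1@2 c2@2, authorship ...
After op 2 (insert('b')): buffer="mpbbj" (len 5), cursors c1@4 c2@4, authorship ..12.
After op 3 (insert('g')): buffer="mpbbggj" (len 7), cursors c1@6 c2@6, authorship ..1212.
After op 4 (move_right): buffer="mpbbggj" (len 7), cursors c1@7 c2@7, authorship ..1212.
After op 5 (insert('p')): buffer="mpbbggjpp" (len 9), cursors c1@9 c2@9, authorship ..1212.12
After op 6 (delete): buffer="mpbbggj" (len 7), cursors c1@7 c2@7, authorship ..1212.
After op 7 (insert('v')): buffer="mpbbggjvv" (len 9), cursors c1@9 c2@9, authorship ..1212.12
After op 8 (insert('c')): buffer="mpbbggjvvcc" (len 11), cursors c1@11 c2@11, authorship ..1212.1212
Authorship (.=original, N=cursor N): . . 1 2 1 2 . 1 2 1 2
Index 3: author = 2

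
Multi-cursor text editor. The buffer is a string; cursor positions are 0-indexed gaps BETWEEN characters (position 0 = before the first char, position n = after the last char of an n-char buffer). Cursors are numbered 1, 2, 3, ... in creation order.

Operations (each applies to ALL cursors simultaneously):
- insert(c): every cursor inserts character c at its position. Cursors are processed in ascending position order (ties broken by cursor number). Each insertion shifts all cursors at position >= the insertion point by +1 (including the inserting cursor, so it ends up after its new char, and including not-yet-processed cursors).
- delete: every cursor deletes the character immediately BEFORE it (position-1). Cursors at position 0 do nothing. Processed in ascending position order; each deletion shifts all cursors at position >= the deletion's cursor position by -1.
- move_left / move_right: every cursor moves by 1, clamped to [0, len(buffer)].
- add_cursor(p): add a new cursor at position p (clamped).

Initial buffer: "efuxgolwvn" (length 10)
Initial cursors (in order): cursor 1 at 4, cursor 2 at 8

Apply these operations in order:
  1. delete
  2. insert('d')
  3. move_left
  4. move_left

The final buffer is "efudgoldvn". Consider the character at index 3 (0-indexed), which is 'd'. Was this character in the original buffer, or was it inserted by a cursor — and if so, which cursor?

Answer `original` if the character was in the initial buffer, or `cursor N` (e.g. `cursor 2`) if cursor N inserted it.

Answer: cursor 1

Derivation:
After op 1 (delete): buffer="efugolvn" (len 8), cursors c1@3 c2@6, authorship ........
After op 2 (insert('d')): buffer="efudgoldvn" (len 10), cursors c1@4 c2@8, authorship ...1...2..
After op 3 (move_left): buffer="efudgoldvn" (len 10), cursors c1@3 c2@7, authorship ...1...2..
After op 4 (move_left): buffer="efudgoldvn" (len 10), cursors c1@2 c2@6, authorship ...1...2..
Authorship (.=original, N=cursor N): . . . 1 . . . 2 . .
Index 3: author = 1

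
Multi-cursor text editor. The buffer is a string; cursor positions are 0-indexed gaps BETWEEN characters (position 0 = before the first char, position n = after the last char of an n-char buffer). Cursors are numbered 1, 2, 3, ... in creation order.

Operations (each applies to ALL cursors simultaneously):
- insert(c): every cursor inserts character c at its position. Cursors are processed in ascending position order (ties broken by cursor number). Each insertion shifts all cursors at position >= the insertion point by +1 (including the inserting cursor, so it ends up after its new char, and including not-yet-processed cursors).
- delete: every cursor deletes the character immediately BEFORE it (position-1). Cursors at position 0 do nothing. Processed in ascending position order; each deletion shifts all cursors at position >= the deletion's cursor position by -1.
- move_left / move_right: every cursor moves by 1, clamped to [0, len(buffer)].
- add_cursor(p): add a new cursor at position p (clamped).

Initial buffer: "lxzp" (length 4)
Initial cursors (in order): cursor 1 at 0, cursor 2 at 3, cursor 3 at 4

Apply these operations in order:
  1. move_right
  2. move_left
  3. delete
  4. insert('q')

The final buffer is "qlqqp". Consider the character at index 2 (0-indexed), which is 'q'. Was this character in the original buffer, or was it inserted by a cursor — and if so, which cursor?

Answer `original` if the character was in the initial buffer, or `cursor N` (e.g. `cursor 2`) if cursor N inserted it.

After op 1 (move_right): buffer="lxzp" (len 4), cursors c1@1 c2@4 c3@4, authorship ....
After op 2 (move_left): buffer="lxzp" (len 4), cursors c1@0 c2@3 c3@3, authorship ....
After op 3 (delete): buffer="lp" (len 2), cursors c1@0 c2@1 c3@1, authorship ..
After op 4 (insert('q')): buffer="qlqqp" (len 5), cursors c1@1 c2@4 c3@4, authorship 1.23.
Authorship (.=original, N=cursor N): 1 . 2 3 .
Index 2: author = 2

Answer: cursor 2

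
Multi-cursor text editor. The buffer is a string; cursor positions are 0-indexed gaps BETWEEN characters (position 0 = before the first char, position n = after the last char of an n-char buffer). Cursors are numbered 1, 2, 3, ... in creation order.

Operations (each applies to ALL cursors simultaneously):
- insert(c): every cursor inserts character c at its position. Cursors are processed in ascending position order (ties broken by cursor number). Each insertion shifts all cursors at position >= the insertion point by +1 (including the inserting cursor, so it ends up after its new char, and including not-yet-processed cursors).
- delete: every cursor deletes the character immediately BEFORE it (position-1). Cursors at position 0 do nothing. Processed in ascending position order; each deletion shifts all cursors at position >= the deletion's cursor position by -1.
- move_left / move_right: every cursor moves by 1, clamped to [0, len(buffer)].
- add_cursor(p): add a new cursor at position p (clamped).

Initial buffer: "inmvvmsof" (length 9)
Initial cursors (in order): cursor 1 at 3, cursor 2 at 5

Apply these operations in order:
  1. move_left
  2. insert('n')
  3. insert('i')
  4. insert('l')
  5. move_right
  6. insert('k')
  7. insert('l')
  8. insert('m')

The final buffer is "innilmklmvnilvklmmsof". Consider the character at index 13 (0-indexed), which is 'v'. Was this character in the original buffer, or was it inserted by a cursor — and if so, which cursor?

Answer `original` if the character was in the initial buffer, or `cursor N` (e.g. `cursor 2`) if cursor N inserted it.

Answer: original

Derivation:
After op 1 (move_left): buffer="inmvvmsof" (len 9), cursors c1@2 c2@4, authorship .........
After op 2 (insert('n')): buffer="innmvnvmsof" (len 11), cursors c1@3 c2@6, authorship ..1..2.....
After op 3 (insert('i')): buffer="innimvnivmsof" (len 13), cursors c1@4 c2@8, authorship ..11..22.....
After op 4 (insert('l')): buffer="innilmvnilvmsof" (len 15), cursors c1@5 c2@10, authorship ..111..222.....
After op 5 (move_right): buffer="innilmvnilvmsof" (len 15), cursors c1@6 c2@11, authorship ..111..222.....
After op 6 (insert('k')): buffer="innilmkvnilvkmsof" (len 17), cursors c1@7 c2@13, authorship ..111.1.222.2....
After op 7 (insert('l')): buffer="innilmklvnilvklmsof" (len 19), cursors c1@8 c2@15, authorship ..111.11.222.22....
After op 8 (insert('m')): buffer="innilmklmvnilvklmmsof" (len 21), cursors c1@9 c2@17, authorship ..111.111.222.222....
Authorship (.=original, N=cursor N): . . 1 1 1 . 1 1 1 . 2 2 2 . 2 2 2 . . . .
Index 13: author = original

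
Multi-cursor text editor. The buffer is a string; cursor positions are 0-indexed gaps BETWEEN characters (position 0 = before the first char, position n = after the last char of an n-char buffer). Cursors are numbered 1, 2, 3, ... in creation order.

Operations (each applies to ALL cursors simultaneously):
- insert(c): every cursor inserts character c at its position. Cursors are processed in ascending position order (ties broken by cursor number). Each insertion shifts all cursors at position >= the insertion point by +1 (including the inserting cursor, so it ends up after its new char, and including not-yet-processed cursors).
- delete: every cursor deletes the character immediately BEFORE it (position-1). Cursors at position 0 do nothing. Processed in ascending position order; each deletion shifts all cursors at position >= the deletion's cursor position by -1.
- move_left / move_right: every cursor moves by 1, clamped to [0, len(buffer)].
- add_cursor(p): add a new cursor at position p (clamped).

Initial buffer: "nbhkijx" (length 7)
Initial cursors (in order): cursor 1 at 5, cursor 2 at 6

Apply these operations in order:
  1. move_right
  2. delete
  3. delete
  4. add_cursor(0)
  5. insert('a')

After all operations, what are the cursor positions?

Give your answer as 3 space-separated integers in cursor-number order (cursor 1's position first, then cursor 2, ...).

Answer: 6 6 1

Derivation:
After op 1 (move_right): buffer="nbhkijx" (len 7), cursors c1@6 c2@7, authorship .......
After op 2 (delete): buffer="nbhki" (len 5), cursors c1@5 c2@5, authorship .....
After op 3 (delete): buffer="nbh" (len 3), cursors c1@3 c2@3, authorship ...
After op 4 (add_cursor(0)): buffer="nbh" (len 3), cursors c3@0 c1@3 c2@3, authorship ...
After op 5 (insert('a')): buffer="anbhaa" (len 6), cursors c3@1 c1@6 c2@6, authorship 3...12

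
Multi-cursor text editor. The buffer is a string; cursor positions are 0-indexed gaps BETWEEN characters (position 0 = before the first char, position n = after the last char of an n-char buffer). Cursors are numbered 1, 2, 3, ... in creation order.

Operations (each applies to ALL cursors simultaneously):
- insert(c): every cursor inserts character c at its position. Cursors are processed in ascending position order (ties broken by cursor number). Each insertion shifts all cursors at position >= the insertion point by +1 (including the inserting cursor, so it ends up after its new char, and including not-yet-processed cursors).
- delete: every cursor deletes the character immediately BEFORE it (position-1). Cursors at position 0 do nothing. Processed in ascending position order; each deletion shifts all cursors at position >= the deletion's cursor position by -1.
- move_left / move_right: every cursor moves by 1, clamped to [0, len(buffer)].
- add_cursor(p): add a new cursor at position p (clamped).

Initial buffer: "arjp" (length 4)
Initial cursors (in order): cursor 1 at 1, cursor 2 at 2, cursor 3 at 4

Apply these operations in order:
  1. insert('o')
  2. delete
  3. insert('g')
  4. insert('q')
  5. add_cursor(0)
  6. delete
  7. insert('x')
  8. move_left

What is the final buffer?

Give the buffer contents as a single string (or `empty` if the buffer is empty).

After op 1 (insert('o')): buffer="aorojpo" (len 7), cursors c1@2 c2@4 c3@7, authorship .1.2..3
After op 2 (delete): buffer="arjp" (len 4), cursors c1@1 c2@2 c3@4, authorship ....
After op 3 (insert('g')): buffer="agrgjpg" (len 7), cursors c1@2 c2@4 c3@7, authorship .1.2..3
After op 4 (insert('q')): buffer="agqrgqjpgq" (len 10), cursors c1@3 c2@6 c3@10, authorship .11.22..33
After op 5 (add_cursor(0)): buffer="agqrgqjpgq" (len 10), cursors c4@0 c1@3 c2@6 c3@10, authorship .11.22..33
After op 6 (delete): buffer="agrgjpg" (len 7), cursors c4@0 c1@2 c2@4 c3@7, authorship .1.2..3
After op 7 (insert('x')): buffer="xagxrgxjpgx" (len 11), cursors c4@1 c1@4 c2@7 c3@11, authorship 4.11.22..33
After op 8 (move_left): buffer="xagxrgxjpgx" (len 11), cursors c4@0 c1@3 c2@6 c3@10, authorship 4.11.22..33

Answer: xagxrgxjpgx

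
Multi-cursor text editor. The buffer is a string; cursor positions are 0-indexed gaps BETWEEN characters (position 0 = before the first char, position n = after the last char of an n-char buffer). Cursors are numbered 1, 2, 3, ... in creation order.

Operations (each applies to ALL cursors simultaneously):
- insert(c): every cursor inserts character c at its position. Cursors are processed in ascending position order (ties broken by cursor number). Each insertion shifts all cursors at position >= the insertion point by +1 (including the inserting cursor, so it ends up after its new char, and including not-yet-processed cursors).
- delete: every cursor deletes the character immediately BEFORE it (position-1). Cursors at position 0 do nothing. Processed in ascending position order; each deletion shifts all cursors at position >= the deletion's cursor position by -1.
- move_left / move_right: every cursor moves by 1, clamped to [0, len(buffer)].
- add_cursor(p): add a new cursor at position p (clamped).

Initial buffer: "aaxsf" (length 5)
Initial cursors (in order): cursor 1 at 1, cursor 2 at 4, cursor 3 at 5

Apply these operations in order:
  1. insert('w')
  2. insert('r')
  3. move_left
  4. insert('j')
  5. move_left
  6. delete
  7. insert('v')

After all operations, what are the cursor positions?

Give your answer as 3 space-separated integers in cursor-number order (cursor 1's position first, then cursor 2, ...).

After op 1 (insert('w')): buffer="awaxswfw" (len 8), cursors c1@2 c2@6 c3@8, authorship .1...2.3
After op 2 (insert('r')): buffer="awraxswrfwr" (len 11), cursors c1@3 c2@8 c3@11, authorship .11...22.33
After op 3 (move_left): buffer="awraxswrfwr" (len 11), cursors c1@2 c2@7 c3@10, authorship .11...22.33
After op 4 (insert('j')): buffer="awjraxswjrfwjr" (len 14), cursors c1@3 c2@9 c3@13, authorship .111...222.333
After op 5 (move_left): buffer="awjraxswjrfwjr" (len 14), cursors c1@2 c2@8 c3@12, authorship .111...222.333
After op 6 (delete): buffer="ajraxsjrfjr" (len 11), cursors c1@1 c2@6 c3@9, authorship .11...22.33
After op 7 (insert('v')): buffer="avjraxsvjrfvjr" (len 14), cursors c1@2 c2@8 c3@12, authorship .111...222.333

Answer: 2 8 12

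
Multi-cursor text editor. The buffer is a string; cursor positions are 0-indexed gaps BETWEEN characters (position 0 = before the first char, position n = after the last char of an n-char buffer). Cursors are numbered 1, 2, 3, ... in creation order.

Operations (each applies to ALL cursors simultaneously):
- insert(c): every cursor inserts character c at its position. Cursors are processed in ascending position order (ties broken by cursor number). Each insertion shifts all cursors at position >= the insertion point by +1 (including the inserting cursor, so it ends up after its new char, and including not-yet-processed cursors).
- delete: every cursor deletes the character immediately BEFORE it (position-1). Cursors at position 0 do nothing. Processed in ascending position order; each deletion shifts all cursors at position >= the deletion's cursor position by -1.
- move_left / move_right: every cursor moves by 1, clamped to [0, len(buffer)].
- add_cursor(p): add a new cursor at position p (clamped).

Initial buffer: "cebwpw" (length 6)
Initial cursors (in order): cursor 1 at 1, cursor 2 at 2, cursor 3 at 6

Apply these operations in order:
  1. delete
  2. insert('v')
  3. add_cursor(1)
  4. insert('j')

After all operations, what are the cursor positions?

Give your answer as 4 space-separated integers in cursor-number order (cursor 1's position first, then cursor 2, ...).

Answer: 5 5 10 2

Derivation:
After op 1 (delete): buffer="bwp" (len 3), cursors c1@0 c2@0 c3@3, authorship ...
After op 2 (insert('v')): buffer="vvbwpv" (len 6), cursors c1@2 c2@2 c3@6, authorship 12...3
After op 3 (add_cursor(1)): buffer="vvbwpv" (len 6), cursors c4@1 c1@2 c2@2 c3@6, authorship 12...3
After op 4 (insert('j')): buffer="vjvjjbwpvj" (len 10), cursors c4@2 c1@5 c2@5 c3@10, authorship 14212...33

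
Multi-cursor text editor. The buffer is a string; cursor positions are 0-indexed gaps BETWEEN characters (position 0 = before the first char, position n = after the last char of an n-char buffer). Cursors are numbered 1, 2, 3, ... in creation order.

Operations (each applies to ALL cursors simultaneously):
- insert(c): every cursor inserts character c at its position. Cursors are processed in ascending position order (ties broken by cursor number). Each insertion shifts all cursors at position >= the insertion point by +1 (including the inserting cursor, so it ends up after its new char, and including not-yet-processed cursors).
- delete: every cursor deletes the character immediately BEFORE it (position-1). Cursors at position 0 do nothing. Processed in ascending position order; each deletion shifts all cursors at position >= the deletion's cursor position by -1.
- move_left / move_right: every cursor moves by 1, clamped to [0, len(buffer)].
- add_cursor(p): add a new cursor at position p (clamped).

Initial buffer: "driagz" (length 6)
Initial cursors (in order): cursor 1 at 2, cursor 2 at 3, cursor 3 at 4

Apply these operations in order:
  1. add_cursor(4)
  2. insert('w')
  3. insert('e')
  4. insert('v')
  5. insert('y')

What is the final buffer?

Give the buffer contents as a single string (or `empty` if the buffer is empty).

Answer: drwevyiwevyawweevvyygz

Derivation:
After op 1 (add_cursor(4)): buffer="driagz" (len 6), cursors c1@2 c2@3 c3@4 c4@4, authorship ......
After op 2 (insert('w')): buffer="drwiwawwgz" (len 10), cursors c1@3 c2@5 c3@8 c4@8, authorship ..1.2.34..
After op 3 (insert('e')): buffer="drweiweawweegz" (len 14), cursors c1@4 c2@7 c3@12 c4@12, authorship ..11.22.3434..
After op 4 (insert('v')): buffer="drweviwevawweevvgz" (len 18), cursors c1@5 c2@9 c3@16 c4@16, authorship ..111.222.343434..
After op 5 (insert('y')): buffer="drwevyiwevyawweevvyygz" (len 22), cursors c1@6 c2@11 c3@20 c4@20, authorship ..1111.2222.34343434..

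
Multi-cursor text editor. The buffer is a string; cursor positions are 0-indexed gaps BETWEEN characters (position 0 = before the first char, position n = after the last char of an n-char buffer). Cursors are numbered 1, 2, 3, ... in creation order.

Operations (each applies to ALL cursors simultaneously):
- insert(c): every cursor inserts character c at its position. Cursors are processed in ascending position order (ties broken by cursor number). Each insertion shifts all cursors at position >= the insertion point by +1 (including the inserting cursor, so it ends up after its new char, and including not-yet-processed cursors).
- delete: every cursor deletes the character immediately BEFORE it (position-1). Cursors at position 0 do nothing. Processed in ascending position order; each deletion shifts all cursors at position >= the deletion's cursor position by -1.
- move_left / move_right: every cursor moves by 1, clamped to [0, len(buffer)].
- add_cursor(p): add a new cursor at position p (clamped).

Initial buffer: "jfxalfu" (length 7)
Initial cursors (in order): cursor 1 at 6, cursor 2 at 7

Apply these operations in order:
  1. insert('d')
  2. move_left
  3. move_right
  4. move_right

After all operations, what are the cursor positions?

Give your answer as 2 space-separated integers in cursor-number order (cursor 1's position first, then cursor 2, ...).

After op 1 (insert('d')): buffer="jfxalfdud" (len 9), cursors c1@7 c2@9, authorship ......1.2
After op 2 (move_left): buffer="jfxalfdud" (len 9), cursors c1@6 c2@8, authorship ......1.2
After op 3 (move_right): buffer="jfxalfdud" (len 9), cursors c1@7 c2@9, authorship ......1.2
After op 4 (move_right): buffer="jfxalfdud" (len 9), cursors c1@8 c2@9, authorship ......1.2

Answer: 8 9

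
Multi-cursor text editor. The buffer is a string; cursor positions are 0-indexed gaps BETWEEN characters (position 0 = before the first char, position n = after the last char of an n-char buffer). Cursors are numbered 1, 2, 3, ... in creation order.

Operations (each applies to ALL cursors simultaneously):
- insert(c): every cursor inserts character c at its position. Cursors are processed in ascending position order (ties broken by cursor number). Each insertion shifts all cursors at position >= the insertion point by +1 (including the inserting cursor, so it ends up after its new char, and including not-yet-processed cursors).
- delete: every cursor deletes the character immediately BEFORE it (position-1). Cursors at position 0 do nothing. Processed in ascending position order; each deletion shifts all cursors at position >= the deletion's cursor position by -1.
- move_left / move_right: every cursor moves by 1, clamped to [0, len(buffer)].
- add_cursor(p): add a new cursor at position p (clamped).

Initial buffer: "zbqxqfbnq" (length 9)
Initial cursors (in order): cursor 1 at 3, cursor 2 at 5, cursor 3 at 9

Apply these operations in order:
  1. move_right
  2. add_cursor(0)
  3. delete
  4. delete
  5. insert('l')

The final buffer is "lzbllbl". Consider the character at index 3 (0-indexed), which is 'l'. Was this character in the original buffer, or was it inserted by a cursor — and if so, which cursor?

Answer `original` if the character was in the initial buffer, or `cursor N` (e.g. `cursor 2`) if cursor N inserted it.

After op 1 (move_right): buffer="zbqxqfbnq" (len 9), cursors c1@4 c2@6 c3@9, authorship .........
After op 2 (add_cursor(0)): buffer="zbqxqfbnq" (len 9), cursors c4@0 c1@4 c2@6 c3@9, authorship .........
After op 3 (delete): buffer="zbqqbn" (len 6), cursors c4@0 c1@3 c2@4 c3@6, authorship ......
After op 4 (delete): buffer="zbb" (len 3), cursors c4@0 c1@2 c2@2 c3@3, authorship ...
After op 5 (insert('l')): buffer="lzbllbl" (len 7), cursors c4@1 c1@5 c2@5 c3@7, authorship 4..12.3
Authorship (.=original, N=cursor N): 4 . . 1 2 . 3
Index 3: author = 1

Answer: cursor 1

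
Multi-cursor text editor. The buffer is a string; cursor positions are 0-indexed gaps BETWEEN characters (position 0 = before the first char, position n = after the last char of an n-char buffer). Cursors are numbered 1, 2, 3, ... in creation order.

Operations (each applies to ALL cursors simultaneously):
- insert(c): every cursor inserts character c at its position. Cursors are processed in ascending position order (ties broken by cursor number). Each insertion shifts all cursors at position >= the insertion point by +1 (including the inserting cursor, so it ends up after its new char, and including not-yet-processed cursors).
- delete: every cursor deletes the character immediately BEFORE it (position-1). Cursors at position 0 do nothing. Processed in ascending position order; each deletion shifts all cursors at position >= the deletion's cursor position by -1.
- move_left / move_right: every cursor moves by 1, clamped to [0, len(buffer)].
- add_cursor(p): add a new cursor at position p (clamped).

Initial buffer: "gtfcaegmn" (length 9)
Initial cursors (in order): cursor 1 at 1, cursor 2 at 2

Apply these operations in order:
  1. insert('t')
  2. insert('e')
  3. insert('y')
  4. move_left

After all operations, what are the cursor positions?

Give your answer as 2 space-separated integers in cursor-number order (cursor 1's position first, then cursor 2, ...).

After op 1 (insert('t')): buffer="gtttfcaegmn" (len 11), cursors c1@2 c2@4, authorship .1.2.......
After op 2 (insert('e')): buffer="gtettefcaegmn" (len 13), cursors c1@3 c2@6, authorship .11.22.......
After op 3 (insert('y')): buffer="gteytteyfcaegmn" (len 15), cursors c1@4 c2@8, authorship .111.222.......
After op 4 (move_left): buffer="gteytteyfcaegmn" (len 15), cursors c1@3 c2@7, authorship .111.222.......

Answer: 3 7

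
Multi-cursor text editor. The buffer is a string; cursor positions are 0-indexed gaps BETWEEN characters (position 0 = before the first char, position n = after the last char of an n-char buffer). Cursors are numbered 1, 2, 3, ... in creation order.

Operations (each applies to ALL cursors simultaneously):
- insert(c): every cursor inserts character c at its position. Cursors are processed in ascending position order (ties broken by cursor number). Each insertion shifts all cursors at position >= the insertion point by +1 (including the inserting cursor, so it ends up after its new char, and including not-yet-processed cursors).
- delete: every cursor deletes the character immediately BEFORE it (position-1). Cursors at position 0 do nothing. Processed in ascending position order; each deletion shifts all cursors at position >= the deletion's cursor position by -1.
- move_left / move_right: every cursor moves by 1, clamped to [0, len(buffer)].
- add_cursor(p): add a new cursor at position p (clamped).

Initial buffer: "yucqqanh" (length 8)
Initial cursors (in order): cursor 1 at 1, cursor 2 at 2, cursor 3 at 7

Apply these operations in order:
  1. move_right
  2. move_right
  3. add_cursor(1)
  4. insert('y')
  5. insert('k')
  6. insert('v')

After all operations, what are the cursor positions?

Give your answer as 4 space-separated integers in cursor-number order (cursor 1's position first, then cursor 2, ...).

After op 1 (move_right): buffer="yucqqanh" (len 8), cursors c1@2 c2@3 c3@8, authorship ........
After op 2 (move_right): buffer="yucqqanh" (len 8), cursors c1@3 c2@4 c3@8, authorship ........
After op 3 (add_cursor(1)): buffer="yucqqanh" (len 8), cursors c4@1 c1@3 c2@4 c3@8, authorship ........
After op 4 (insert('y')): buffer="yyucyqyqanhy" (len 12), cursors c4@2 c1@5 c2@7 c3@12, authorship .4..1.2....3
After op 5 (insert('k')): buffer="yykucykqykqanhyk" (len 16), cursors c4@3 c1@7 c2@10 c3@16, authorship .44..11.22....33
After op 6 (insert('v')): buffer="yykvucykvqykvqanhykv" (len 20), cursors c4@4 c1@9 c2@13 c3@20, authorship .444..111.222....333

Answer: 9 13 20 4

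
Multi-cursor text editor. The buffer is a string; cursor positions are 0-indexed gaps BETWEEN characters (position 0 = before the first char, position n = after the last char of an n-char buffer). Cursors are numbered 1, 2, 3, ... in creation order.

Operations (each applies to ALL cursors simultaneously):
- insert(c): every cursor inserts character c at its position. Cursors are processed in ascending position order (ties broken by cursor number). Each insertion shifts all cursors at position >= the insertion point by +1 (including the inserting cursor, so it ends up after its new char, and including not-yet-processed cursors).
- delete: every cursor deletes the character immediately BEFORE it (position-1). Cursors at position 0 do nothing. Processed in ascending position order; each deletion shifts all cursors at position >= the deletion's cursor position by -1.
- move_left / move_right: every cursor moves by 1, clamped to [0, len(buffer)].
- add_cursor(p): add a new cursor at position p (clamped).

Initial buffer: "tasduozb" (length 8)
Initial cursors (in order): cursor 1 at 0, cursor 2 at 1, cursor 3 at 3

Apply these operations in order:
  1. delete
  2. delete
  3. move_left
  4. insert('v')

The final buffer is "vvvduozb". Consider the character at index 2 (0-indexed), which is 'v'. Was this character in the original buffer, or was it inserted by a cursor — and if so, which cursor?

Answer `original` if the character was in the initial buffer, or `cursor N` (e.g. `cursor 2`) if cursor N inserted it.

Answer: cursor 3

Derivation:
After op 1 (delete): buffer="aduozb" (len 6), cursors c1@0 c2@0 c3@1, authorship ......
After op 2 (delete): buffer="duozb" (len 5), cursors c1@0 c2@0 c3@0, authorship .....
After op 3 (move_left): buffer="duozb" (len 5), cursors c1@0 c2@0 c3@0, authorship .....
After op 4 (insert('v')): buffer="vvvduozb" (len 8), cursors c1@3 c2@3 c3@3, authorship 123.....
Authorship (.=original, N=cursor N): 1 2 3 . . . . .
Index 2: author = 3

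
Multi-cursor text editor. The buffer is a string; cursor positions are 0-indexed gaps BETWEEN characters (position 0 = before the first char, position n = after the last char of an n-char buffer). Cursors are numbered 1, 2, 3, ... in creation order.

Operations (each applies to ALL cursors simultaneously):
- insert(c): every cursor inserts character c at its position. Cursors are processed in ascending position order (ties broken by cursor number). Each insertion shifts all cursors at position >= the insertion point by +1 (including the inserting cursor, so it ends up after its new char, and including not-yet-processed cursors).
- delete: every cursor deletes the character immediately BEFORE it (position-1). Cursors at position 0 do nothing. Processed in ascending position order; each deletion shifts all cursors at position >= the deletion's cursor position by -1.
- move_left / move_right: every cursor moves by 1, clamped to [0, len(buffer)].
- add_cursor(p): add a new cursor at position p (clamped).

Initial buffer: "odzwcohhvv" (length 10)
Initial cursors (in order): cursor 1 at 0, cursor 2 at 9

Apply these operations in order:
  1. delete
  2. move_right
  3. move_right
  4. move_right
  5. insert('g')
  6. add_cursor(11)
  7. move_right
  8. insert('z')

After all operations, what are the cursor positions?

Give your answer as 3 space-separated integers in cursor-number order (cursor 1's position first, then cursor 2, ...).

Answer: 6 14 14

Derivation:
After op 1 (delete): buffer="odzwcohhv" (len 9), cursors c1@0 c2@8, authorship .........
After op 2 (move_right): buffer="odzwcohhv" (len 9), cursors c1@1 c2@9, authorship .........
After op 3 (move_right): buffer="odzwcohhv" (len 9), cursors c1@2 c2@9, authorship .........
After op 4 (move_right): buffer="odzwcohhv" (len 9), cursors c1@3 c2@9, authorship .........
After op 5 (insert('g')): buffer="odzgwcohhvg" (len 11), cursors c1@4 c2@11, authorship ...1......2
After op 6 (add_cursor(11)): buffer="odzgwcohhvg" (len 11), cursors c1@4 c2@11 c3@11, authorship ...1......2
After op 7 (move_right): buffer="odzgwcohhvg" (len 11), cursors c1@5 c2@11 c3@11, authorship ...1......2
After op 8 (insert('z')): buffer="odzgwzcohhvgzz" (len 14), cursors c1@6 c2@14 c3@14, authorship ...1.1.....223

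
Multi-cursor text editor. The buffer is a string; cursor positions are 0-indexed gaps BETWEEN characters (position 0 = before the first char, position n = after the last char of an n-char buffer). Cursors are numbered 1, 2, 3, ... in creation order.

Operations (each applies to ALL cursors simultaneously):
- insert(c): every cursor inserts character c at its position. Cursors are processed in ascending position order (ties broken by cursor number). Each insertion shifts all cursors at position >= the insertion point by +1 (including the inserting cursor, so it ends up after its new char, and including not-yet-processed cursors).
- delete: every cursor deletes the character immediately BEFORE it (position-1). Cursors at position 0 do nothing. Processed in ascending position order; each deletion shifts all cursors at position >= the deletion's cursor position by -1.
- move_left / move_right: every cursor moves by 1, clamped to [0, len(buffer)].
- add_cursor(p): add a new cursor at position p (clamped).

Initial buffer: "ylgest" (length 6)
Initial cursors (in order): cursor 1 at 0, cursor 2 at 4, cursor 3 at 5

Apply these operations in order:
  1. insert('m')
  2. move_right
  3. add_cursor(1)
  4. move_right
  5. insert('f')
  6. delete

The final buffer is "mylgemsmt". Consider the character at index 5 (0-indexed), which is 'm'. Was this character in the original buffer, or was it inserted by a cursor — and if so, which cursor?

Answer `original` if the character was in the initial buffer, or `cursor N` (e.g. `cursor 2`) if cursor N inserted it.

After op 1 (insert('m')): buffer="mylgemsmt" (len 9), cursors c1@1 c2@6 c3@8, authorship 1....2.3.
After op 2 (move_right): buffer="mylgemsmt" (len 9), cursors c1@2 c2@7 c3@9, authorship 1....2.3.
After op 3 (add_cursor(1)): buffer="mylgemsmt" (len 9), cursors c4@1 c1@2 c2@7 c3@9, authorship 1....2.3.
After op 4 (move_right): buffer="mylgemsmt" (len 9), cursors c4@2 c1@3 c2@8 c3@9, authorship 1....2.3.
After op 5 (insert('f')): buffer="myflfgemsmftf" (len 13), cursors c4@3 c1@5 c2@11 c3@13, authorship 1.4.1..2.32.3
After op 6 (delete): buffer="mylgemsmt" (len 9), cursors c4@2 c1@3 c2@8 c3@9, authorship 1....2.3.
Authorship (.=original, N=cursor N): 1 . . . . 2 . 3 .
Index 5: author = 2

Answer: cursor 2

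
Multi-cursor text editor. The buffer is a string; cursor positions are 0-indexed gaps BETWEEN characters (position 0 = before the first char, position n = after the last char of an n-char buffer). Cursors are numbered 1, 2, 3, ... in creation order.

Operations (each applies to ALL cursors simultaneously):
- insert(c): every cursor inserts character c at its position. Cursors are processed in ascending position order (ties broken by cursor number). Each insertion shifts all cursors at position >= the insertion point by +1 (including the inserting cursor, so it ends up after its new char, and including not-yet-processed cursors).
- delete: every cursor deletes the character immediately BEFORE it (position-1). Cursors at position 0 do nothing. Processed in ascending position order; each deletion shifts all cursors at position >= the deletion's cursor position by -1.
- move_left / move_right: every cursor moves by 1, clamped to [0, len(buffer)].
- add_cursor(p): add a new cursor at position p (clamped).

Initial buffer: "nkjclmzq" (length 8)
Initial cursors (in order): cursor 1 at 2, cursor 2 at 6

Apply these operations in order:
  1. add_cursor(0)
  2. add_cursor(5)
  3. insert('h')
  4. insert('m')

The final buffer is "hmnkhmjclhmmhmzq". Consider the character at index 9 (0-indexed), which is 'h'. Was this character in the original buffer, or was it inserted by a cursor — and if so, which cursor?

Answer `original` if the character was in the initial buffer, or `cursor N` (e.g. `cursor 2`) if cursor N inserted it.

Answer: cursor 4

Derivation:
After op 1 (add_cursor(0)): buffer="nkjclmzq" (len 8), cursors c3@0 c1@2 c2@6, authorship ........
After op 2 (add_cursor(5)): buffer="nkjclmzq" (len 8), cursors c3@0 c1@2 c4@5 c2@6, authorship ........
After op 3 (insert('h')): buffer="hnkhjclhmhzq" (len 12), cursors c3@1 c1@4 c4@8 c2@10, authorship 3..1...4.2..
After op 4 (insert('m')): buffer="hmnkhmjclhmmhmzq" (len 16), cursors c3@2 c1@6 c4@11 c2@14, authorship 33..11...44.22..
Authorship (.=original, N=cursor N): 3 3 . . 1 1 . . . 4 4 . 2 2 . .
Index 9: author = 4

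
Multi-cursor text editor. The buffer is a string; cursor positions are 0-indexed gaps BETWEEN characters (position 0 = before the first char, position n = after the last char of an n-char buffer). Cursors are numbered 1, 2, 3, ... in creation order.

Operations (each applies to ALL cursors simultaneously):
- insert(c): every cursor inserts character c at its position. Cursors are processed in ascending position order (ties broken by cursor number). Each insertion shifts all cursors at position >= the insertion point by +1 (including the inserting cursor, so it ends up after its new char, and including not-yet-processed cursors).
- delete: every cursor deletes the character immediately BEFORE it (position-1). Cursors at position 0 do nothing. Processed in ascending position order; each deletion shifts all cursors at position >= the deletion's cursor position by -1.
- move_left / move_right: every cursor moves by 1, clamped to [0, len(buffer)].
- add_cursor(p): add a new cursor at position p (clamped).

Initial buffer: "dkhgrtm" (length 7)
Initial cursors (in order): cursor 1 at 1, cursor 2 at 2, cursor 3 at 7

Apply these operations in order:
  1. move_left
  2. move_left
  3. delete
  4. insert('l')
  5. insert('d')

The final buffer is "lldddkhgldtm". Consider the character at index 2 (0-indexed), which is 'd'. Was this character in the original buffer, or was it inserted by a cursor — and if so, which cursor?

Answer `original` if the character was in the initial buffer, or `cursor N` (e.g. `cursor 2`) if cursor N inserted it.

Answer: cursor 1

Derivation:
After op 1 (move_left): buffer="dkhgrtm" (len 7), cursors c1@0 c2@1 c3@6, authorship .......
After op 2 (move_left): buffer="dkhgrtm" (len 7), cursors c1@0 c2@0 c3@5, authorship .......
After op 3 (delete): buffer="dkhgtm" (len 6), cursors c1@0 c2@0 c3@4, authorship ......
After op 4 (insert('l')): buffer="lldkhgltm" (len 9), cursors c1@2 c2@2 c3@7, authorship 12....3..
After op 5 (insert('d')): buffer="lldddkhgldtm" (len 12), cursors c1@4 c2@4 c3@10, authorship 1212....33..
Authorship (.=original, N=cursor N): 1 2 1 2 . . . . 3 3 . .
Index 2: author = 1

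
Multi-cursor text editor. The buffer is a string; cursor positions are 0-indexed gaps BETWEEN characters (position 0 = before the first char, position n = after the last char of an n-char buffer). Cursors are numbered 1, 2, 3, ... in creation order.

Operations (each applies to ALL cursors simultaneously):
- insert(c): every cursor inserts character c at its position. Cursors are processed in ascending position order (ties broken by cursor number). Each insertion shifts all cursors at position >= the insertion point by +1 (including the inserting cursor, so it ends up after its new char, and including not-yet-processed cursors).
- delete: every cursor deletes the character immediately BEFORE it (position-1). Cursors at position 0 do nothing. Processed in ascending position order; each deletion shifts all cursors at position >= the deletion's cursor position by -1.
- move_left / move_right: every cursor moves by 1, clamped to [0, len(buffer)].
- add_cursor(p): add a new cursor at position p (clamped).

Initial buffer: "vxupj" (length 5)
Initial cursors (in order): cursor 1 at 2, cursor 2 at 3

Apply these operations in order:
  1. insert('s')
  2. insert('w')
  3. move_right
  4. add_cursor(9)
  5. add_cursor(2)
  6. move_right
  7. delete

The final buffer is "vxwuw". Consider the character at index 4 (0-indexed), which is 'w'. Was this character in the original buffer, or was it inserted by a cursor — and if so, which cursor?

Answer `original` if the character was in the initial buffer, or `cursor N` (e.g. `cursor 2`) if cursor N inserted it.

After op 1 (insert('s')): buffer="vxsuspj" (len 7), cursors c1@3 c2@5, authorship ..1.2..
After op 2 (insert('w')): buffer="vxswuswpj" (len 9), cursors c1@4 c2@7, authorship ..11.22..
After op 3 (move_right): buffer="vxswuswpj" (len 9), cursors c1@5 c2@8, authorship ..11.22..
After op 4 (add_cursor(9)): buffer="vxswuswpj" (len 9), cursors c1@5 c2@8 c3@9, authorship ..11.22..
After op 5 (add_cursor(2)): buffer="vxswuswpj" (len 9), cursors c4@2 c1@5 c2@8 c3@9, authorship ..11.22..
After op 6 (move_right): buffer="vxswuswpj" (len 9), cursors c4@3 c1@6 c2@9 c3@9, authorship ..11.22..
After op 7 (delete): buffer="vxwuw" (len 5), cursors c4@2 c1@4 c2@5 c3@5, authorship ..1.2
Authorship (.=original, N=cursor N): . . 1 . 2
Index 4: author = 2

Answer: cursor 2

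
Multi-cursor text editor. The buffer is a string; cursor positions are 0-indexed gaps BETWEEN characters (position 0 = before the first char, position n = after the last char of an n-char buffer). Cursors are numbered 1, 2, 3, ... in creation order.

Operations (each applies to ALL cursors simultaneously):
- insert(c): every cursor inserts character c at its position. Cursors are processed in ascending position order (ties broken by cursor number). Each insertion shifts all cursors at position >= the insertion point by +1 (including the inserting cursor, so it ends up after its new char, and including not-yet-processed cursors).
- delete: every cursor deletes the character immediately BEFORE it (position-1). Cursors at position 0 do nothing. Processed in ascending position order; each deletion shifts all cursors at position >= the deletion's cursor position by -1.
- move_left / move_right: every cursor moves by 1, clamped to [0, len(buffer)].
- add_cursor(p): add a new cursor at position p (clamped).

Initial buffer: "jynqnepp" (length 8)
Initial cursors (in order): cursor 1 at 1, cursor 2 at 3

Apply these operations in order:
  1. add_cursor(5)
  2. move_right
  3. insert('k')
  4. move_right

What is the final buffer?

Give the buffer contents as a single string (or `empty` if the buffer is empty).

Answer: jyknqknekpp

Derivation:
After op 1 (add_cursor(5)): buffer="jynqnepp" (len 8), cursors c1@1 c2@3 c3@5, authorship ........
After op 2 (move_right): buffer="jynqnepp" (len 8), cursors c1@2 c2@4 c3@6, authorship ........
After op 3 (insert('k')): buffer="jyknqknekpp" (len 11), cursors c1@3 c2@6 c3@9, authorship ..1..2..3..
After op 4 (move_right): buffer="jyknqknekpp" (len 11), cursors c1@4 c2@7 c3@10, authorship ..1..2..3..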